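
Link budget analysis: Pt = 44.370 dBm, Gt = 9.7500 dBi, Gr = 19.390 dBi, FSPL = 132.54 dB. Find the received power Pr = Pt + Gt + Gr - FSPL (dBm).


Pr = 44.370 + 9.7500 + 19.390 - 132.54 = -59.03 dBm

-59.03 dBm


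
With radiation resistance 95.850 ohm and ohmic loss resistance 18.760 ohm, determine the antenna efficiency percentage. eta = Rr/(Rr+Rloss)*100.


eta = 95.850 / (95.850 + 18.760) * 100 = 83.63%

83.63%


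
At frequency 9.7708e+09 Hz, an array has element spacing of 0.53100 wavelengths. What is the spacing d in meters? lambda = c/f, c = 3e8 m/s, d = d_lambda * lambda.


lambda = c / f = 3.0000e+08 / 9.7708e+09 = 0.03070373 m
d = 0.53100 * 0.03070373 = 0.01630 m

0.01630 m


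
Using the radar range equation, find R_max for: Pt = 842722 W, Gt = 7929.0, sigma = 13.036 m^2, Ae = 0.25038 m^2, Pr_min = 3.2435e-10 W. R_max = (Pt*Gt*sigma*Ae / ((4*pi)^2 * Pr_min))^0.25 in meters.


R^4 = 842722*7929.0*13.036*0.25038 / ((4*pi)^2 * 3.2435e-10) = 4.258073e+17
R_max = 4.258073e+17^0.25 = 25545 m

25545 m


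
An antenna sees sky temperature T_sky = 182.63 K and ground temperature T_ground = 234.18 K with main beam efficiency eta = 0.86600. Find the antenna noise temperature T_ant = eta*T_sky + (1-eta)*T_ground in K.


T_ant = 0.86600 * 182.63 + (1 - 0.86600) * 234.18 = 189.5 K

189.5 K


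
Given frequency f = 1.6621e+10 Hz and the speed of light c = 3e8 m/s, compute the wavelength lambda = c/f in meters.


lambda = c / f = 3.0000e+08 / 1.6621e+10 = 0.01805 m

0.01805 m


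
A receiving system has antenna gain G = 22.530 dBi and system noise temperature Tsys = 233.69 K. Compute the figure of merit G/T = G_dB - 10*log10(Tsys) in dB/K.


G/T = 22.530 - 10*log10(233.69) = 22.530 - 23.68640 = -1.156 dB/K

-1.156 dB/K


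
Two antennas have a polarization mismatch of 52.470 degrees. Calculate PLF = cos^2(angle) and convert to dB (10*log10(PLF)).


PLF_linear = cos^2(52.470 deg) = 0.3710963
PLF_dB = 10 * log10(0.3710963) = -4.305 dB

-4.305 dB


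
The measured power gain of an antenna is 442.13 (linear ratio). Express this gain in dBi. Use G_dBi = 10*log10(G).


G_dBi = 10 * log10(442.13) = 26.46 dBi

26.46 dBi


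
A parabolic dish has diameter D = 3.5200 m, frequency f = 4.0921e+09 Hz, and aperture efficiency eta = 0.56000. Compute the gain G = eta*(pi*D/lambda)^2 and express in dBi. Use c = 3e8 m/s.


lambda = c / f = 3.0000e+08 / 4.0921e+09 = 0.07331199 m
G_linear = 0.56000 * (pi * 3.5200 / 0.07331199)^2 = 12741.57
G_dBi = 10 * log10(12741.57) = 41.05 dBi

41.05 dBi


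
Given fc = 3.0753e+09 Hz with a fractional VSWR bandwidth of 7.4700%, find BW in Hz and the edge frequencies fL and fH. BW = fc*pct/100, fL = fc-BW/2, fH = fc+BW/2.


BW = 3.0753e+09 * 7.4700/100 = 2.297249e+08 Hz
fL = 3.0753e+09 - 2.297249e+08/2 = 2.960e+09 Hz
fH = 3.0753e+09 + 2.297249e+08/2 = 3.190e+09 Hz

BW=2.297e+08 Hz, fL=2.960e+09 Hz, fH=3.190e+09 Hz


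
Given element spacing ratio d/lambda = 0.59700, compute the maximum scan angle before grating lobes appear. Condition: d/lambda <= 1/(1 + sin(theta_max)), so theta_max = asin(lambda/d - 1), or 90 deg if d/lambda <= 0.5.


lambda/d - 1 = 1/0.59700 - 1 = 0.6750419
theta_max = asin(0.6750419) = 42.46 deg

42.46 deg


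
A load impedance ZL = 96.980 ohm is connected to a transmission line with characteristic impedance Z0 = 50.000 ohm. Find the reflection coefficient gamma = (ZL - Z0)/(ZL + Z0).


gamma = (96.980 - 50.000) / (96.980 + 50.000) = 0.3196

0.3196


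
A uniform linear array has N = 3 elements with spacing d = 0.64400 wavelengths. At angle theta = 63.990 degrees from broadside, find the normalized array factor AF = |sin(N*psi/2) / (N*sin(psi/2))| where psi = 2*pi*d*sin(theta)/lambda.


psi = 2*pi*0.64400*sin(63.990 deg) = 3.636545 rad
AF = |sin(3*3.636545/2) / (3*sin(3.636545/2))| = 0.2533

0.2533


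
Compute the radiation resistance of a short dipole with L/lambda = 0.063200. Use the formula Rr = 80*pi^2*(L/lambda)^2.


Rr = 80 * pi^2 * (0.063200)^2 = 80 * 9.869604 * 3.994240e-03 = 3.154 ohm

3.154 ohm


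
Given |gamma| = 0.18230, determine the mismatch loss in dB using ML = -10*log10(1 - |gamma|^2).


ML = -10 * log10(1 - 0.18230^2) = -10 * log10(0.96676671) = 0.1468 dB

0.1468 dB


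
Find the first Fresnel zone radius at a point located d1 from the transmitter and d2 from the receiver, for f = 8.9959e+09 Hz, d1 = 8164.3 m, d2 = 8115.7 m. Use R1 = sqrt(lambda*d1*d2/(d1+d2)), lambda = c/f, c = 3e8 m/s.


lambda = c / f = 3.0000e+08 / 8.9959e+09 = 0.03334853 m
R1 = sqrt(0.03334853 * 8164.3 * 8115.7 / (8164.3 + 8115.7)) = 11.65 m

11.65 m


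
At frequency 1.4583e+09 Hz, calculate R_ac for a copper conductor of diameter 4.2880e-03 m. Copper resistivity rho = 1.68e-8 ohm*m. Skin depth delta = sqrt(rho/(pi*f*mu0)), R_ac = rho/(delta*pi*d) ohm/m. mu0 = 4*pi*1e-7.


delta = sqrt(1.68e-8 / (pi * 1.4583e+09 * 4*pi*1e-7)) = 1.708250e-06 m
R_ac = 1.68e-8 / (1.708250e-06 * pi * 4.2880e-03) = 0.7301 ohm/m

0.7301 ohm/m


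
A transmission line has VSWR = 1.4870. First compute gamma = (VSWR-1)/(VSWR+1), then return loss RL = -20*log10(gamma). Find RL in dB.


gamma = (1.4870 - 1) / (1.4870 + 1) = 0.1958183
RL = -20 * log10(0.1958183) = 14.16 dB

14.16 dB


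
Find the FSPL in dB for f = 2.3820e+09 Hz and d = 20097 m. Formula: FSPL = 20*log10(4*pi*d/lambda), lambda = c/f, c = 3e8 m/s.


lambda = c / f = 3.0000e+08 / 2.3820e+09 = 0.1259446 m
FSPL = 20 * log10(4*pi*20097/0.1259446) = 126.0 dB

126.0 dB


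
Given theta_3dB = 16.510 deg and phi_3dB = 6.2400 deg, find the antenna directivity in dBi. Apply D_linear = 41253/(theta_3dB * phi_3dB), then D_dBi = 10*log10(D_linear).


D_linear = 41253 / (16.510 * 6.2400) = 400.4275
D_dBi = 10 * log10(400.4275) = 26.03 dBi

26.03 dBi


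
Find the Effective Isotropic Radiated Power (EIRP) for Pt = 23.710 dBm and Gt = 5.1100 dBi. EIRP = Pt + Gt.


EIRP = Pt + Gt = 23.710 + 5.1100 = 28.82 dBm

28.82 dBm


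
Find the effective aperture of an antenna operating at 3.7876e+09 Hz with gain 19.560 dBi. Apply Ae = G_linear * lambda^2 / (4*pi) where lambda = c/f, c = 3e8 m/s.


lambda = c / f = 3.0000e+08 / 3.7876e+09 = 0.07920583 m
G_linear = 10^(19.560/10) = 90.36495
Ae = G_linear * lambda^2 / (4*pi) = 90.36495 * 0.07920583^2 / (4*pi) = 0.04511 m^2

0.04511 m^2


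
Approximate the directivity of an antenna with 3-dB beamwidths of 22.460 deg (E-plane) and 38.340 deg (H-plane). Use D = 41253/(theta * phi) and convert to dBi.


D_linear = 41253 / (22.460 * 38.340) = 47.90642
D_dBi = 10 * log10(47.90642) = 16.80 dBi

16.80 dBi


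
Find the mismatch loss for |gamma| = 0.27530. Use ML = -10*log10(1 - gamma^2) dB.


ML = -10 * log10(1 - 0.27530^2) = -10 * log10(0.92420991) = 0.3423 dB

0.3423 dB


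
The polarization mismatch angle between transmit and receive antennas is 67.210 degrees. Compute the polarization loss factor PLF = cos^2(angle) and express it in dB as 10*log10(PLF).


PLF_linear = cos^2(67.210 deg) = 0.1500437
PLF_dB = 10 * log10(0.1500437) = -8.238 dB

-8.238 dB


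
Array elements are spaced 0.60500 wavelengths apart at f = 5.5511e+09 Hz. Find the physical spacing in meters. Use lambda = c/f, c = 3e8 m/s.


lambda = c / f = 3.0000e+08 / 5.5511e+09 = 0.05404334 m
d = 0.60500 * 0.05404334 = 0.03270 m

0.03270 m


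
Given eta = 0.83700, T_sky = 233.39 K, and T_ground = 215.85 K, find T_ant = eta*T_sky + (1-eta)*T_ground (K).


T_ant = 0.83700 * 233.39 + (1 - 0.83700) * 215.85 = 230.5 K

230.5 K


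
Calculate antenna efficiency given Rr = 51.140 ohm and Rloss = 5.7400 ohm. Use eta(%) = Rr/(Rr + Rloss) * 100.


eta = 51.140 / (51.140 + 5.7400) * 100 = 89.91%

89.91%


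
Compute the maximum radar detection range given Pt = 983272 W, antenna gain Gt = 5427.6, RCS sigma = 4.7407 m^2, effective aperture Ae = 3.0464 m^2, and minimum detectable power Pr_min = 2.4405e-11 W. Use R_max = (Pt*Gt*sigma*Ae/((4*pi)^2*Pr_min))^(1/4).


R^4 = 983272*5427.6*4.7407*3.0464 / ((4*pi)^2 * 2.4405e-11) = 1.999919e+19
R_max = 1.999919e+19^0.25 = 66873 m

66873 m


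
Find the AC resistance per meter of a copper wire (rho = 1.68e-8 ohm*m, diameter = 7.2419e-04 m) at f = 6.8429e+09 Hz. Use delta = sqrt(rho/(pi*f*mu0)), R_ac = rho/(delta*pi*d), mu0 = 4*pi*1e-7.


delta = sqrt(1.68e-8 / (pi * 6.8429e+09 * 4*pi*1e-7)) = 7.885962e-07 m
R_ac = 1.68e-8 / (7.885962e-07 * pi * 7.2419e-04) = 9.364 ohm/m

9.364 ohm/m


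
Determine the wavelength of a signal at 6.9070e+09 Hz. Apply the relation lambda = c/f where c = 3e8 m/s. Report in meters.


lambda = c / f = 3.0000e+08 / 6.9070e+09 = 0.04343 m

0.04343 m


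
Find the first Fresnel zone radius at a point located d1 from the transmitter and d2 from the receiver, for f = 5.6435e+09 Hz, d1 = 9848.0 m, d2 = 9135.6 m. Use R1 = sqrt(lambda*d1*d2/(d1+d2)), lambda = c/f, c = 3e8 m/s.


lambda = c / f = 3.0000e+08 / 5.6435e+09 = 0.05315850 m
R1 = sqrt(0.05315850 * 9848.0 * 9135.6 / (9848.0 + 9135.6)) = 15.87 m

15.87 m


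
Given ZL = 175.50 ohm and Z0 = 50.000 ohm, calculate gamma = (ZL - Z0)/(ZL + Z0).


gamma = (175.50 - 50.000) / (175.50 + 50.000) = 0.5565

0.5565


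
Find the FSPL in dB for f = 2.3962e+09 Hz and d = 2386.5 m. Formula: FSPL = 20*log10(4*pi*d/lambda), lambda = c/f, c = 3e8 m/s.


lambda = c / f = 3.0000e+08 / 2.3962e+09 = 0.1251982 m
FSPL = 20 * log10(4*pi*2386.5/0.1251982) = 107.6 dB

107.6 dB


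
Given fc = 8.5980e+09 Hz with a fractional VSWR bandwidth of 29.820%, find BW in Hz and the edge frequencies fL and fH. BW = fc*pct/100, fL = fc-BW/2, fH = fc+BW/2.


BW = 8.5980e+09 * 29.820/100 = 2.563924e+09 Hz
fL = 8.5980e+09 - 2.563924e+09/2 = 7.316e+09 Hz
fH = 8.5980e+09 + 2.563924e+09/2 = 9.880e+09 Hz

BW=2.564e+09 Hz, fL=7.316e+09 Hz, fH=9.880e+09 Hz


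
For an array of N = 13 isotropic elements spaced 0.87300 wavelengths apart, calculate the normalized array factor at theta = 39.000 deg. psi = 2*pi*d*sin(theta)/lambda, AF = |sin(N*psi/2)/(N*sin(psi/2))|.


psi = 2*pi*0.87300*sin(39.000 deg) = 3.451961 rad
AF = |sin(13*3.451961/2) / (13*sin(3.451961/2))| = 0.03363

0.03363


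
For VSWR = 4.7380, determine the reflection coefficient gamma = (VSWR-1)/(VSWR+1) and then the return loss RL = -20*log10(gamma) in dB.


gamma = (4.7380 - 1) / (4.7380 + 1) = 0.6514465
RL = -20 * log10(0.6514465) = 3.722 dB

3.722 dB


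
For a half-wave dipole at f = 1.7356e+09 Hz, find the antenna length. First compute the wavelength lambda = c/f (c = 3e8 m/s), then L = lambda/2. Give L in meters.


lambda = c / f = 3.0000e+08 / 1.7356e+09 = 0.1728509 m
L = lambda / 2 = 0.1728509 / 2 = 0.08643 m

0.08643 m


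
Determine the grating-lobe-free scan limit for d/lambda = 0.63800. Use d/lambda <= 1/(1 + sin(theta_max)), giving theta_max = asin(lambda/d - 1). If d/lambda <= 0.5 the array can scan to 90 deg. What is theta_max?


lambda/d - 1 = 1/0.63800 - 1 = 0.5673981
theta_max = asin(0.5673981) = 34.57 deg

34.57 deg


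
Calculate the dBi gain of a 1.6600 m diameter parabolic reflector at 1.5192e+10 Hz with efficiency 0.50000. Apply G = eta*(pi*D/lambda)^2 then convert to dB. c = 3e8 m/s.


lambda = c / f = 3.0000e+08 / 1.5192e+10 = 0.01974724 m
G_linear = 0.50000 * (pi * 1.6600 / 0.01974724)^2 = 34871.70
G_dBi = 10 * log10(34871.70) = 45.42 dBi

45.42 dBi


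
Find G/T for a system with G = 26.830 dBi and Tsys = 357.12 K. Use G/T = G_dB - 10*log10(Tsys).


G/T = 26.830 - 10*log10(357.12) = 26.830 - 25.52814 = 1.302 dB/K

1.302 dB/K


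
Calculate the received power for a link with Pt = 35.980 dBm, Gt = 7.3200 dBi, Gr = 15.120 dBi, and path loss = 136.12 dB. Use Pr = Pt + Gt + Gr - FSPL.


Pr = 35.980 + 7.3200 + 15.120 - 136.12 = -77.70 dBm

-77.70 dBm


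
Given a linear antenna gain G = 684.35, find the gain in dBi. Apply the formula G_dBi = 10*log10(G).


G_dBi = 10 * log10(684.35) = 28.35 dBi

28.35 dBi


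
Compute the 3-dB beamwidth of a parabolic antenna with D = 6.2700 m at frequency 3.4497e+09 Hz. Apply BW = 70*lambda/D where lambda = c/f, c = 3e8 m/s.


lambda = c / f = 3.0000e+08 / 3.4497e+09 = 0.08696408 m
BW = 70 * 0.08696408 / 6.2700 = 0.9709 deg

0.9709 deg


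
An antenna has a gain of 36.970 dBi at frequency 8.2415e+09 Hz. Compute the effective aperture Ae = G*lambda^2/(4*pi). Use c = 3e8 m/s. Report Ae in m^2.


lambda = c / f = 3.0000e+08 / 8.2415e+09 = 0.03640114 m
G_linear = 10^(36.970/10) = 4977.371
Ae = G_linear * lambda^2 / (4*pi) = 4977.371 * 0.03640114^2 / (4*pi) = 0.5248 m^2

0.5248 m^2


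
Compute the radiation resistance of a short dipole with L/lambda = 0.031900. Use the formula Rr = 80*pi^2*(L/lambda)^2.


Rr = 80 * pi^2 * (0.031900)^2 = 80 * 9.869604 * 1.017610e-03 = 0.8035 ohm

0.8035 ohm


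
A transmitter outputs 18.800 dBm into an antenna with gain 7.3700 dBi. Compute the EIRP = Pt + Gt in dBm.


EIRP = Pt + Gt = 18.800 + 7.3700 = 26.17 dBm

26.17 dBm


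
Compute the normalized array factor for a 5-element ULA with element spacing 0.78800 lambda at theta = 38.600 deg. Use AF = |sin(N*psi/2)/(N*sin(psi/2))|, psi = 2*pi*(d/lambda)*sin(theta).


psi = 2*pi*0.78800*sin(38.600 deg) = 3.088921 rad
AF = |sin(5*3.088921/2) / (5*sin(3.088921/2))| = 0.1983

0.1983


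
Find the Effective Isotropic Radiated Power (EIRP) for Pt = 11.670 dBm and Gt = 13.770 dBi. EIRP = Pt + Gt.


EIRP = Pt + Gt = 11.670 + 13.770 = 25.44 dBm

25.44 dBm


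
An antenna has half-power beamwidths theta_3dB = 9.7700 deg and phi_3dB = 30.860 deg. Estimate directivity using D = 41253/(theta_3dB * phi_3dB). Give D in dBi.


D_linear = 41253 / (9.7700 * 30.860) = 136.8249
D_dBi = 10 * log10(136.8249) = 21.36 dBi

21.36 dBi


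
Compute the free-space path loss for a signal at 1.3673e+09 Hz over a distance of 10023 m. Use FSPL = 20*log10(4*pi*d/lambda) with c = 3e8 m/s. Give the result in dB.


lambda = c / f = 3.0000e+08 / 1.3673e+09 = 0.2194105 m
FSPL = 20 * log10(4*pi*10023/0.2194105) = 115.2 dB

115.2 dB


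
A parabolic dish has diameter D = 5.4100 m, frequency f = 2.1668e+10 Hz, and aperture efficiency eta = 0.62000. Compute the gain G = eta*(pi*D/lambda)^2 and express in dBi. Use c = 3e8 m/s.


lambda = c / f = 3.0000e+08 / 2.1668e+10 = 0.01384530 m
G_linear = 0.62000 * (pi * 5.4100 / 0.01384530)^2 = 934289.0
G_dBi = 10 * log10(934289.0) = 59.70 dBi

59.70 dBi


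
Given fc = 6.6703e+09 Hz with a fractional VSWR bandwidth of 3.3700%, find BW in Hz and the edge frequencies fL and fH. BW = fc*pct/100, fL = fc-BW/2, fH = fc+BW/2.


BW = 6.6703e+09 * 3.3700/100 = 2.247891e+08 Hz
fL = 6.6703e+09 - 2.247891e+08/2 = 6.558e+09 Hz
fH = 6.6703e+09 + 2.247891e+08/2 = 6.783e+09 Hz

BW=2.248e+08 Hz, fL=6.558e+09 Hz, fH=6.783e+09 Hz


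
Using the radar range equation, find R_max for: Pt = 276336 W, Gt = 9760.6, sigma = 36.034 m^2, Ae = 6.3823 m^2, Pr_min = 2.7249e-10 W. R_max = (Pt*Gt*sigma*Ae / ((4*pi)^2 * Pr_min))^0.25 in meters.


R^4 = 276336*9760.6*36.034*6.3823 / ((4*pi)^2 * 2.7249e-10) = 1.441562e+19
R_max = 1.441562e+19^0.25 = 61618 m

61618 m


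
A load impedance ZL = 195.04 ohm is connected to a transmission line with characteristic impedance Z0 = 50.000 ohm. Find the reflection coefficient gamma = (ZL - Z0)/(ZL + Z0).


gamma = (195.04 - 50.000) / (195.04 + 50.000) = 0.5919

0.5919


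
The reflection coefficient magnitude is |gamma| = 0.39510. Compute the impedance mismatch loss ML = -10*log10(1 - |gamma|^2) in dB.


ML = -10 * log10(1 - 0.39510^2) = -10 * log10(0.84389599) = 0.7371 dB

0.7371 dB


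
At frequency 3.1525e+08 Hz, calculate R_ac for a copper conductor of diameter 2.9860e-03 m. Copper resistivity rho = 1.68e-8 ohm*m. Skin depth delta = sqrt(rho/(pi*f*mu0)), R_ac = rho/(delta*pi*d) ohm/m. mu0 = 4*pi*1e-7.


delta = sqrt(1.68e-8 / (pi * 3.1525e+08 * 4*pi*1e-7)) = 3.674068e-06 m
R_ac = 1.68e-8 / (3.674068e-06 * pi * 2.9860e-03) = 0.4874 ohm/m

0.4874 ohm/m


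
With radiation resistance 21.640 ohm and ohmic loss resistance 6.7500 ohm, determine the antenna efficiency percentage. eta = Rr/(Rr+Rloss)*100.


eta = 21.640 / (21.640 + 6.7500) * 100 = 76.22%

76.22%


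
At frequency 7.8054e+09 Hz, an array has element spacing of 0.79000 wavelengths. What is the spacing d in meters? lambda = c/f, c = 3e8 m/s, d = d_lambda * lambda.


lambda = c / f = 3.0000e+08 / 7.8054e+09 = 0.03843493 m
d = 0.79000 * 0.03843493 = 0.03036 m

0.03036 m


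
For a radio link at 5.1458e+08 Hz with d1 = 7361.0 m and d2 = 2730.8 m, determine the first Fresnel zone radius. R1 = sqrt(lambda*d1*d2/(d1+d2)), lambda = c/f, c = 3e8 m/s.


lambda = c / f = 3.0000e+08 / 5.1458e+08 = 0.5829997 m
R1 = sqrt(0.5829997 * 7361.0 * 2730.8 / (7361.0 + 2730.8)) = 34.08 m

34.08 m


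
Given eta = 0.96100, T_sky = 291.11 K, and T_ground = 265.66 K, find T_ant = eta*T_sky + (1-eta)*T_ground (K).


T_ant = 0.96100 * 291.11 + (1 - 0.96100) * 265.66 = 290.1 K

290.1 K


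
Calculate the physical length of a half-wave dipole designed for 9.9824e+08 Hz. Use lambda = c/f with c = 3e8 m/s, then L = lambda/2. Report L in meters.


lambda = c / f = 3.0000e+08 / 9.9824e+08 = 0.3005289 m
L = lambda / 2 = 0.3005289 / 2 = 0.1503 m

0.1503 m


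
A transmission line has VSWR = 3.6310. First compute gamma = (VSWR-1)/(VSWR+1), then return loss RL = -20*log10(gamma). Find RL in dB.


gamma = (3.6310 - 1) / (3.6310 + 1) = 0.5681278
RL = -20 * log10(0.5681278) = 4.911 dB

4.911 dB


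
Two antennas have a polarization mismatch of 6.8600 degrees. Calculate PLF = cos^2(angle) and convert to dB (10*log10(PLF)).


PLF_linear = cos^2(6.8600 deg) = 0.9857332
PLF_dB = 10 * log10(0.9857332) = -0.06241 dB

-0.06241 dB


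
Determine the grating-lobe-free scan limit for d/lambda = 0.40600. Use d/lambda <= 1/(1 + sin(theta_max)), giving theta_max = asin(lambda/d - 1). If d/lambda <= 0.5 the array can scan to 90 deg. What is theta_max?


lambda/d - 1 = 1/0.40600 - 1 = 1.463054 >= 1
d/lambda <= 0.5, so the array can scan to endfire without grating lobes: theta_max = 90 deg

90 deg


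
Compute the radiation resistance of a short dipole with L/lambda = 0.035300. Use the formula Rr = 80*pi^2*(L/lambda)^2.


Rr = 80 * pi^2 * (0.035300)^2 = 80 * 9.869604 * 1.246090e-03 = 0.9839 ohm

0.9839 ohm


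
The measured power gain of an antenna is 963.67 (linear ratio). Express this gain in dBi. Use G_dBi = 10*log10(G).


G_dBi = 10 * log10(963.67) = 29.84 dBi

29.84 dBi


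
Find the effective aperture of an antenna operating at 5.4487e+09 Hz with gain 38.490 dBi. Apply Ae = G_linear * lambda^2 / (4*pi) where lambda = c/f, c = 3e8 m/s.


lambda = c / f = 3.0000e+08 / 5.4487e+09 = 0.05505900 m
G_linear = 10^(38.490/10) = 7063.176
Ae = G_linear * lambda^2 / (4*pi) = 7063.176 * 0.05505900^2 / (4*pi) = 1.704 m^2

1.704 m^2


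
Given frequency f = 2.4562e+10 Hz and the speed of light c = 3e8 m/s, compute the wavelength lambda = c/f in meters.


lambda = c / f = 3.0000e+08 / 2.4562e+10 = 0.01221 m

0.01221 m


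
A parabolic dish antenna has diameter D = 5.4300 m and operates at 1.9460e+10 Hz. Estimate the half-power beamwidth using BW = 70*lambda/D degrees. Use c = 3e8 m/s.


lambda = c / f = 3.0000e+08 / 1.9460e+10 = 0.01541624 m
BW = 70 * 0.01541624 / 5.4300 = 0.1987 deg

0.1987 deg


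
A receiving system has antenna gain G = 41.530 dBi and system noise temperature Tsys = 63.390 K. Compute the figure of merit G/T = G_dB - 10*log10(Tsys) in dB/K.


G/T = 41.530 - 10*log10(63.390) = 41.530 - 18.02021 = 23.51 dB/K

23.51 dB/K


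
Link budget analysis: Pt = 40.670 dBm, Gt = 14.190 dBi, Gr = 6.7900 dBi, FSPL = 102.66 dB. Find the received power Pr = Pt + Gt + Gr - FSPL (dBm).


Pr = 40.670 + 14.190 + 6.7900 - 102.66 = -41.01 dBm

-41.01 dBm


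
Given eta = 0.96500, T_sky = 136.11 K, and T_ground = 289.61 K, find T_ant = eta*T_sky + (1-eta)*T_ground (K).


T_ant = 0.96500 * 136.11 + (1 - 0.96500) * 289.61 = 141.5 K

141.5 K


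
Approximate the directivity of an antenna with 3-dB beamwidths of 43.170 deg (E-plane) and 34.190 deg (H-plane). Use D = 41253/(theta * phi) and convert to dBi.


D_linear = 41253 / (43.170 * 34.190) = 27.94952
D_dBi = 10 * log10(27.94952) = 14.46 dBi

14.46 dBi


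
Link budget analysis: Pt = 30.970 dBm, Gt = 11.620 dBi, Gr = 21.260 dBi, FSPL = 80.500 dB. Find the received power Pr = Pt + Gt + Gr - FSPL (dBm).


Pr = 30.970 + 11.620 + 21.260 - 80.500 = -16.65 dBm

-16.65 dBm


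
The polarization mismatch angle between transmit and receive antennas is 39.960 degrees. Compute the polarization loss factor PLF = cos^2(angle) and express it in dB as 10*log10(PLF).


PLF_linear = cos^2(39.960 deg) = 0.5875115
PLF_dB = 10 * log10(0.5875115) = -2.310 dB

-2.310 dB


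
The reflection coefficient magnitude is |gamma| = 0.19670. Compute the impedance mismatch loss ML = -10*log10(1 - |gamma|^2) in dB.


ML = -10 * log10(1 - 0.19670^2) = -10 * log10(0.96130911) = 0.1714 dB

0.1714 dB


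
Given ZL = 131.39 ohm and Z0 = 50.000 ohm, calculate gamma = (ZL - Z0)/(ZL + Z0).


gamma = (131.39 - 50.000) / (131.39 + 50.000) = 0.4487

0.4487


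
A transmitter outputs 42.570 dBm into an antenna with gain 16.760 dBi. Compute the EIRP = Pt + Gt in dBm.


EIRP = Pt + Gt = 42.570 + 16.760 = 59.33 dBm

59.33 dBm


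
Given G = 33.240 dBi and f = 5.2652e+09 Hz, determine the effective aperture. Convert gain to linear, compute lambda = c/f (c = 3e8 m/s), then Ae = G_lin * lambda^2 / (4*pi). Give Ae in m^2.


lambda = c / f = 3.0000e+08 / 5.2652e+09 = 0.05697789 m
G_linear = 10^(33.240/10) = 2108.628
Ae = G_linear * lambda^2 / (4*pi) = 2108.628 * 0.05697789^2 / (4*pi) = 0.5448 m^2

0.5448 m^2


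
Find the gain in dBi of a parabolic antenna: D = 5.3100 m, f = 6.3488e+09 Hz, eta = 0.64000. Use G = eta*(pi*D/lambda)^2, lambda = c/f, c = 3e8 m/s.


lambda = c / f = 3.0000e+08 / 6.3488e+09 = 0.04725302 m
G_linear = 0.64000 * (pi * 5.3100 / 0.04725302)^2 = 79764.50
G_dBi = 10 * log10(79764.50) = 49.02 dBi

49.02 dBi


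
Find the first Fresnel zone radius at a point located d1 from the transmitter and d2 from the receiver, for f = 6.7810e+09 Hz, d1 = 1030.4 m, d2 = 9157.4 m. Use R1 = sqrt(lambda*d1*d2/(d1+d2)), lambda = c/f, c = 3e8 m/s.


lambda = c / f = 3.0000e+08 / 6.7810e+09 = 0.04424126 m
R1 = sqrt(0.04424126 * 1030.4 * 9157.4 / (1030.4 + 9157.4)) = 6.401 m

6.401 m


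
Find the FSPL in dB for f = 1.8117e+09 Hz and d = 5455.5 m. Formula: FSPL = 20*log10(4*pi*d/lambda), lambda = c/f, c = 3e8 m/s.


lambda = c / f = 3.0000e+08 / 1.8117e+09 = 0.1655903 m
FSPL = 20 * log10(4*pi*5455.5/0.1655903) = 112.3 dB

112.3 dB


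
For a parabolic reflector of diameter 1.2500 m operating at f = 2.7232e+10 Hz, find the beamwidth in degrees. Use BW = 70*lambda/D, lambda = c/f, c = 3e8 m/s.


lambda = c / f = 3.0000e+08 / 2.7232e+10 = 0.01101645 m
BW = 70 * 0.01101645 / 1.2500 = 0.6169 deg

0.6169 deg


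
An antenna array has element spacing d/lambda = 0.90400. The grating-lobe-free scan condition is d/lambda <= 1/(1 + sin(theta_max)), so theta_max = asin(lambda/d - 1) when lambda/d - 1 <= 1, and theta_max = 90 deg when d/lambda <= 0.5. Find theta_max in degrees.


lambda/d - 1 = 1/0.90400 - 1 = 0.1061947
theta_max = asin(0.1061947) = 6.096 deg

6.096 deg


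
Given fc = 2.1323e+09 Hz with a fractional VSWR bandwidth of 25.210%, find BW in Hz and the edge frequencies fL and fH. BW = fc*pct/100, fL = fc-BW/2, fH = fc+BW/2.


BW = 2.1323e+09 * 25.210/100 = 5.375528e+08 Hz
fL = 2.1323e+09 - 5.375528e+08/2 = 1.864e+09 Hz
fH = 2.1323e+09 + 5.375528e+08/2 = 2.401e+09 Hz

BW=5.376e+08 Hz, fL=1.864e+09 Hz, fH=2.401e+09 Hz


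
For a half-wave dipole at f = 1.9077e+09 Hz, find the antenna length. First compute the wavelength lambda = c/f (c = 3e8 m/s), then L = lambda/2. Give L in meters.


lambda = c / f = 3.0000e+08 / 1.9077e+09 = 0.1572574 m
L = lambda / 2 = 0.1572574 / 2 = 0.07863 m

0.07863 m


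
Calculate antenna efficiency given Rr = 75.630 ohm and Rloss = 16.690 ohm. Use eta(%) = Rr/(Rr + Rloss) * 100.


eta = 75.630 / (75.630 + 16.690) * 100 = 81.92%

81.92%


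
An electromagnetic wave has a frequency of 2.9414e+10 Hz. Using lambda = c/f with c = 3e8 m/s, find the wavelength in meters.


lambda = c / f = 3.0000e+08 / 2.9414e+10 = 0.01020 m

0.01020 m


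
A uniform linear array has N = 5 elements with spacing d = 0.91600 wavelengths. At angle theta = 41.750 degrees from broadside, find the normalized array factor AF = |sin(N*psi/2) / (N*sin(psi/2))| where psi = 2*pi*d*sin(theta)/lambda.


psi = 2*pi*0.91600*sin(41.750 deg) = 3.832414 rad
AF = |sin(5*3.832414/2) / (5*sin(3.832414/2))| = 0.03308

0.03308


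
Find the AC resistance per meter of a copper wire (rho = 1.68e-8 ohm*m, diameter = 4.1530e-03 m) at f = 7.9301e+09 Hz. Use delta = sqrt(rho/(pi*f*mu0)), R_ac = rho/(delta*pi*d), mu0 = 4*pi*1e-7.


delta = sqrt(1.68e-8 / (pi * 7.9301e+09 * 4*pi*1e-7)) = 7.325469e-07 m
R_ac = 1.68e-8 / (7.325469e-07 * pi * 4.1530e-03) = 1.758 ohm/m

1.758 ohm/m


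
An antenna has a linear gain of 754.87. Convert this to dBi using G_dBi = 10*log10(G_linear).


G_dBi = 10 * log10(754.87) = 28.78 dBi

28.78 dBi


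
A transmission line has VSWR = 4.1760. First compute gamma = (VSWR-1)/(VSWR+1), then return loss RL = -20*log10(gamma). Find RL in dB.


gamma = (4.1760 - 1) / (4.1760 + 1) = 0.6136012
RL = -20 * log10(0.6136012) = 4.242 dB

4.242 dB


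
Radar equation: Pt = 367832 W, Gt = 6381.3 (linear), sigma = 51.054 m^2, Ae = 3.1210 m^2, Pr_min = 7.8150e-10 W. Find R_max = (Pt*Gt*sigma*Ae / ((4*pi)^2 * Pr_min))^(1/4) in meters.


R^4 = 367832*6381.3*51.054*3.1210 / ((4*pi)^2 * 7.8150e-10) = 3.030634e+18
R_max = 3.030634e+18^0.25 = 41724 m

41724 m


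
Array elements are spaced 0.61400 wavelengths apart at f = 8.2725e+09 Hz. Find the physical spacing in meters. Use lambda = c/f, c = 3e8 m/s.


lambda = c / f = 3.0000e+08 / 8.2725e+09 = 0.03626473 m
d = 0.61400 * 0.03626473 = 0.02227 m

0.02227 m


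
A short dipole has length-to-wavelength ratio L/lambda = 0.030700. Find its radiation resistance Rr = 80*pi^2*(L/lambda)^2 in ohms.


Rr = 80 * pi^2 * (0.030700)^2 = 80 * 9.869604 * 9.424900e-04 = 0.7442 ohm

0.7442 ohm


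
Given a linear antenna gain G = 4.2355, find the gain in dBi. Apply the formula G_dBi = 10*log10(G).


G_dBi = 10 * log10(4.2355) = 6.269 dBi

6.269 dBi


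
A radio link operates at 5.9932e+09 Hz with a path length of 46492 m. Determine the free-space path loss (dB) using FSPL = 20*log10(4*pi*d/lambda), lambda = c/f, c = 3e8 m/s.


lambda = c / f = 3.0000e+08 / 5.9932e+09 = 0.05005673 m
FSPL = 20 * log10(4*pi*46492/0.05005673) = 141.3 dB

141.3 dB


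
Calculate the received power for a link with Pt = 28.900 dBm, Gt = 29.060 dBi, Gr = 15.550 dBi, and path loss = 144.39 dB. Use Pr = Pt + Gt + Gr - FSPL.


Pr = 28.900 + 29.060 + 15.550 - 144.39 = -70.88 dBm

-70.88 dBm


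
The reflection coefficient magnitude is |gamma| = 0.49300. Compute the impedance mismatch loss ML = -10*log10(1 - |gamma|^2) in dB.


ML = -10 * log10(1 - 0.49300^2) = -10 * log10(0.756951) = 1.209 dB

1.209 dB


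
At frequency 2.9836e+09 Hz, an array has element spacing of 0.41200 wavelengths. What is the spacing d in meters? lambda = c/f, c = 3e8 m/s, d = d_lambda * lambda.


lambda = c / f = 3.0000e+08 / 2.9836e+09 = 0.1005497 m
d = 0.41200 * 0.1005497 = 0.04143 m

0.04143 m


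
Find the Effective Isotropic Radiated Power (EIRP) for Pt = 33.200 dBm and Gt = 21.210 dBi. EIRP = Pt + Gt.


EIRP = Pt + Gt = 33.200 + 21.210 = 54.41 dBm

54.41 dBm


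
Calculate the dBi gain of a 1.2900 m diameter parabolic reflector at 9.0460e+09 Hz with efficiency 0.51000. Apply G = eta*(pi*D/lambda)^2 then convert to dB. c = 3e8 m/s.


lambda = c / f = 3.0000e+08 / 9.0460e+09 = 0.03316383 m
G_linear = 0.51000 * (pi * 1.2900 / 0.03316383)^2 = 7615.878
G_dBi = 10 * log10(7615.878) = 38.82 dBi

38.82 dBi


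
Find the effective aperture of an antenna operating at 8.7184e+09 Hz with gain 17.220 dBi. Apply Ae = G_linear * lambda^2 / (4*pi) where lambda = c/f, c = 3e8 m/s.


lambda = c / f = 3.0000e+08 / 8.7184e+09 = 0.03440998 m
G_linear = 10^(17.220/10) = 52.72299
Ae = G_linear * lambda^2 / (4*pi) = 52.72299 * 0.03440998^2 / (4*pi) = 4.968e-03 m^2

4.968e-03 m^2


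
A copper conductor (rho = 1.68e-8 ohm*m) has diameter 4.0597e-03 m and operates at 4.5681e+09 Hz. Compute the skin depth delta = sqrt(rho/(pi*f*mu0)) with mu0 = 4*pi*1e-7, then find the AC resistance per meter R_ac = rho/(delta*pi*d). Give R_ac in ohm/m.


delta = sqrt(1.68e-8 / (pi * 4.5681e+09 * 4*pi*1e-7)) = 9.651770e-07 m
R_ac = 1.68e-8 / (9.651770e-07 * pi * 4.0597e-03) = 1.365 ohm/m

1.365 ohm/m


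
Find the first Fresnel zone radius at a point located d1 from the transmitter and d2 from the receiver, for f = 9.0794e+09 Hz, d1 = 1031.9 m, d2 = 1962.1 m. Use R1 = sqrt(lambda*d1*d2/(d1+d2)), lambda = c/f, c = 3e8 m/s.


lambda = c / f = 3.0000e+08 / 9.0794e+09 = 0.03304183 m
R1 = sqrt(0.03304183 * 1031.9 * 1962.1 / (1031.9 + 1962.1)) = 4.727 m

4.727 m


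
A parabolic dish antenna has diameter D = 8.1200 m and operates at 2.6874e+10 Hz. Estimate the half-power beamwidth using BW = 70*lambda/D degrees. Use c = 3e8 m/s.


lambda = c / f = 3.0000e+08 / 2.6874e+10 = 0.01116321 m
BW = 70 * 0.01116321 / 8.1200 = 0.09623 deg

0.09623 deg


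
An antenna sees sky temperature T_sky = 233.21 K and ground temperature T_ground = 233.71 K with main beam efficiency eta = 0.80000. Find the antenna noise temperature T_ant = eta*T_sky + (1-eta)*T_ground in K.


T_ant = 0.80000 * 233.21 + (1 - 0.80000) * 233.71 = 233.3 K

233.3 K


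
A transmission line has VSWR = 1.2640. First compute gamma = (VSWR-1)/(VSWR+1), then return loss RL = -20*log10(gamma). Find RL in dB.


gamma = (1.2640 - 1) / (1.2640 + 1) = 0.1166078
RL = -20 * log10(0.1166078) = 18.67 dB

18.67 dB


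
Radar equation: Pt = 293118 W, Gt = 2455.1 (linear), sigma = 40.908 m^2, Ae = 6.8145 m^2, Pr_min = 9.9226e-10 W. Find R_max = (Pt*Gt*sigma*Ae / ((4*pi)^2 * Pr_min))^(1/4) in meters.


R^4 = 293118*2455.1*40.908*6.8145 / ((4*pi)^2 * 9.9226e-10) = 1.280291e+18
R_max = 1.280291e+18^0.25 = 33638 m

33638 m


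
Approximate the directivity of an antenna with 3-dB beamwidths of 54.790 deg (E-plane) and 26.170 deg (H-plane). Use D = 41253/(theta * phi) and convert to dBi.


D_linear = 41253 / (54.790 * 26.170) = 28.77071
D_dBi = 10 * log10(28.77071) = 14.59 dBi

14.59 dBi


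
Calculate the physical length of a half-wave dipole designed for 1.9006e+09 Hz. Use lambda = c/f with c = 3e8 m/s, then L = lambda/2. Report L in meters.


lambda = c / f = 3.0000e+08 / 1.9006e+09 = 0.1578449 m
L = lambda / 2 = 0.1578449 / 2 = 0.07892 m

0.07892 m


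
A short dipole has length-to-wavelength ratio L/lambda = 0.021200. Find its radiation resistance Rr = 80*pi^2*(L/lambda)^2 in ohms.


Rr = 80 * pi^2 * (0.021200)^2 = 80 * 9.869604 * 4.494400e-04 = 0.3549 ohm

0.3549 ohm


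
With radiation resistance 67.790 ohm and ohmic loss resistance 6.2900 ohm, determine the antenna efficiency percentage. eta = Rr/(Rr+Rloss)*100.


eta = 67.790 / (67.790 + 6.2900) * 100 = 91.51%

91.51%


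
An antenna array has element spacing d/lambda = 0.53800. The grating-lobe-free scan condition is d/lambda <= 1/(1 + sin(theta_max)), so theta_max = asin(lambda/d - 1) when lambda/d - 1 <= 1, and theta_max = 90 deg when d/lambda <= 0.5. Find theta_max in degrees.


lambda/d - 1 = 1/0.53800 - 1 = 0.8587361
theta_max = asin(0.8587361) = 59.17 deg

59.17 deg


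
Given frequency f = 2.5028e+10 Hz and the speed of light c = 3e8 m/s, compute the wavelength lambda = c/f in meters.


lambda = c / f = 3.0000e+08 / 2.5028e+10 = 0.01199 m

0.01199 m


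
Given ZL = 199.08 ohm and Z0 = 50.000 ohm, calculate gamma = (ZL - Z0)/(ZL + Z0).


gamma = (199.08 - 50.000) / (199.08 + 50.000) = 0.5985

0.5985


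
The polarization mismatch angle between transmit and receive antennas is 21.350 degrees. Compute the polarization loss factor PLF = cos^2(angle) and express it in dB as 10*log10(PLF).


PLF_linear = cos^2(21.350 deg) = 0.8674573
PLF_dB = 10 * log10(0.8674573) = -0.6175 dB

-0.6175 dB


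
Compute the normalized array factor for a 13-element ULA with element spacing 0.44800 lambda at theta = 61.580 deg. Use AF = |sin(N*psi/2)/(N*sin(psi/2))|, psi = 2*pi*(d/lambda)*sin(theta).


psi = 2*pi*0.44800*sin(61.580 deg) = 2.475626 rad
AF = |sin(13*2.475626/2) / (13*sin(2.475626/2))| = 0.03046

0.03046


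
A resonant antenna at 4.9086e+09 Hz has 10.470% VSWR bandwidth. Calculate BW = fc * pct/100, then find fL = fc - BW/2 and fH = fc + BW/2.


BW = 4.9086e+09 * 10.470/100 = 5.139304e+08 Hz
fL = 4.9086e+09 - 5.139304e+08/2 = 4.652e+09 Hz
fH = 4.9086e+09 + 5.139304e+08/2 = 5.166e+09 Hz

BW=5.139e+08 Hz, fL=4.652e+09 Hz, fH=5.166e+09 Hz


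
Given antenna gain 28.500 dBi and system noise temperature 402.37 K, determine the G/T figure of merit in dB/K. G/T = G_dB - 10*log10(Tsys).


G/T = 28.500 - 10*log10(402.37) = 28.500 - 26.04626 = 2.454 dB/K

2.454 dB/K


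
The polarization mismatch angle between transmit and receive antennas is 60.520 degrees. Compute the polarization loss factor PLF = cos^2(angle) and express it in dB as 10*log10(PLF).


PLF_linear = cos^2(60.520 deg) = 0.2421818
PLF_dB = 10 * log10(0.2421818) = -6.159 dB

-6.159 dB


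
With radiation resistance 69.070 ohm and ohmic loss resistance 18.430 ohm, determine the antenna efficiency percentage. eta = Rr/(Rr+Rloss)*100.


eta = 69.070 / (69.070 + 18.430) * 100 = 78.94%

78.94%


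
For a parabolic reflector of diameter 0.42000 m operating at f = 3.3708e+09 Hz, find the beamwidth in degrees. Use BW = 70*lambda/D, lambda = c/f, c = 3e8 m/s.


lambda = c / f = 3.0000e+08 / 3.3708e+09 = 0.08899964 m
BW = 70 * 0.08899964 / 0.42000 = 14.83 deg

14.83 deg


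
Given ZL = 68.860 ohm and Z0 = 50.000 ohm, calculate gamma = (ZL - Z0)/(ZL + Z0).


gamma = (68.860 - 50.000) / (68.860 + 50.000) = 0.1587

0.1587


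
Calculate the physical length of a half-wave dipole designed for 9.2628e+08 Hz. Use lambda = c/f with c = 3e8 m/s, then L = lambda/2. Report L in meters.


lambda = c / f = 3.0000e+08 / 9.2628e+08 = 0.3238761 m
L = lambda / 2 = 0.3238761 / 2 = 0.1619 m

0.1619 m


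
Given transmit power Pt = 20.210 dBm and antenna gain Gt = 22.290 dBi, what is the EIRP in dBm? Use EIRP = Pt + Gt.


EIRP = Pt + Gt = 20.210 + 22.290 = 42.50 dBm

42.50 dBm


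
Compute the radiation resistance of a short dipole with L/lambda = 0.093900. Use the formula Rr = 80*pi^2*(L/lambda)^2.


Rr = 80 * pi^2 * (0.093900)^2 = 80 * 9.869604 * 8.817210e-03 = 6.962 ohm

6.962 ohm


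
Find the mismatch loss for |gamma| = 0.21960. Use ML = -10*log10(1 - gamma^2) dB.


ML = -10 * log10(1 - 0.21960^2) = -10 * log10(0.95177584) = 0.2147 dB

0.2147 dB


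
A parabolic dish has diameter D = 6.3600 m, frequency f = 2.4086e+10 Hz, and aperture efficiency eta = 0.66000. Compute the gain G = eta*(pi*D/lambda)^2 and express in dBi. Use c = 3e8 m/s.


lambda = c / f = 3.0000e+08 / 2.4086e+10 = 0.01245537 m
G_linear = 0.66000 * (pi * 6.3600 / 0.01245537)^2 = 1.698418e+06
G_dBi = 10 * log10(1.698418e+06) = 62.30 dBi

62.30 dBi


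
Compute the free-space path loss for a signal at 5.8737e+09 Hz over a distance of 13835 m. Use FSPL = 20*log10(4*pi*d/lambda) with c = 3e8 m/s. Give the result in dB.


lambda = c / f = 3.0000e+08 / 5.8737e+09 = 0.05107513 m
FSPL = 20 * log10(4*pi*13835/0.05107513) = 130.6 dB

130.6 dB


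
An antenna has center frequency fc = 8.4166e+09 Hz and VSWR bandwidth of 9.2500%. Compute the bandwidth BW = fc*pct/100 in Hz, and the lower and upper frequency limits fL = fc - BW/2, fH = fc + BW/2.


BW = 8.4166e+09 * 9.2500/100 = 7.785355e+08 Hz
fL = 8.4166e+09 - 7.785355e+08/2 = 8.027e+09 Hz
fH = 8.4166e+09 + 7.785355e+08/2 = 8.806e+09 Hz

BW=7.785e+08 Hz, fL=8.027e+09 Hz, fH=8.806e+09 Hz


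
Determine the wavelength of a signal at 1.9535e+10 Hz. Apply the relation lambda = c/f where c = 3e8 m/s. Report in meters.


lambda = c / f = 3.0000e+08 / 1.9535e+10 = 0.01536 m

0.01536 m


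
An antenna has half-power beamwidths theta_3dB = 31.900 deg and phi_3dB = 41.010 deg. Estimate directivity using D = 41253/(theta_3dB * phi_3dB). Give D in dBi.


D_linear = 41253 / (31.900 * 41.010) = 31.53371
D_dBi = 10 * log10(31.53371) = 14.99 dBi

14.99 dBi


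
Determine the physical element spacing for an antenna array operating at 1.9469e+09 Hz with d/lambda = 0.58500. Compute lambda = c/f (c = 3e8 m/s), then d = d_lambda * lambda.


lambda = c / f = 3.0000e+08 / 1.9469e+09 = 0.1540911 m
d = 0.58500 * 0.1540911 = 0.09014 m

0.09014 m


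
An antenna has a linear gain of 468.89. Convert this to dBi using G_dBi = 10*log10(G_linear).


G_dBi = 10 * log10(468.89) = 26.71 dBi

26.71 dBi


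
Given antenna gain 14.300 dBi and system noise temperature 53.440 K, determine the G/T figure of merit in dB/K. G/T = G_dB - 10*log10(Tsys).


G/T = 14.300 - 10*log10(53.440) = 14.300 - 17.27866 = -2.979 dB/K

-2.979 dB/K


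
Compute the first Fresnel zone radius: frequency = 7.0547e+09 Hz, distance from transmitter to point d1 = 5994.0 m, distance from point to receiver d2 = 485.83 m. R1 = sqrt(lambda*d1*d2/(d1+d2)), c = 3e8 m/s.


lambda = c / f = 3.0000e+08 / 7.0547e+09 = 0.04252484 m
R1 = sqrt(0.04252484 * 5994.0 * 485.83 / (5994.0 + 485.83)) = 4.372 m

4.372 m


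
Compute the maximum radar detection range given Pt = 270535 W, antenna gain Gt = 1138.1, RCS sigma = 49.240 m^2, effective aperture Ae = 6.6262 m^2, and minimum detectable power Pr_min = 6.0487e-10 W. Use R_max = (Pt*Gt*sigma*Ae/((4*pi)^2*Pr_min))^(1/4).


R^4 = 270535*1138.1*49.240*6.6262 / ((4*pi)^2 * 6.0487e-10) = 1.051731e+18
R_max = 1.051731e+18^0.25 = 32024 m

32024 m


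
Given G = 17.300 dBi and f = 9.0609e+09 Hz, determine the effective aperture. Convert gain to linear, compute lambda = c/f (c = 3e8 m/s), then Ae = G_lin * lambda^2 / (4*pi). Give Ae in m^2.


lambda = c / f = 3.0000e+08 / 9.0609e+09 = 0.03310929 m
G_linear = 10^(17.300/10) = 53.70318
Ae = G_linear * lambda^2 / (4*pi) = 53.70318 * 0.03310929^2 / (4*pi) = 4.685e-03 m^2

4.685e-03 m^2


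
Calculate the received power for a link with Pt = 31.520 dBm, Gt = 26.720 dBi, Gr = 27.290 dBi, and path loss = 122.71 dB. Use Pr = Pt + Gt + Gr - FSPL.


Pr = 31.520 + 26.720 + 27.290 - 122.71 = -37.18 dBm

-37.18 dBm


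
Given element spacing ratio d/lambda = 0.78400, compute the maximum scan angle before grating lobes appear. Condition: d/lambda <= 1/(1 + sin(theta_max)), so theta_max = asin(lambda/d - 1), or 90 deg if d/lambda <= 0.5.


lambda/d - 1 = 1/0.78400 - 1 = 0.2755102
theta_max = asin(0.2755102) = 15.99 deg

15.99 deg


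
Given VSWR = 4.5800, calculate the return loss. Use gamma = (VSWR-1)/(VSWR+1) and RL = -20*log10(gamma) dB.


gamma = (4.5800 - 1) / (4.5800 + 1) = 0.6415771
RL = -20 * log10(0.6415771) = 3.855 dB

3.855 dB


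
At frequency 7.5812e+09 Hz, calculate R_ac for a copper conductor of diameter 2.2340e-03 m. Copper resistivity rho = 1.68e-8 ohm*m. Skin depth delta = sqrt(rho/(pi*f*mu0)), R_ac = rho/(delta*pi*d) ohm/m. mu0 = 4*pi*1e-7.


delta = sqrt(1.68e-8 / (pi * 7.5812e+09 * 4*pi*1e-7)) = 7.492138e-07 m
R_ac = 1.68e-8 / (7.492138e-07 * pi * 2.2340e-03) = 3.195 ohm/m

3.195 ohm/m


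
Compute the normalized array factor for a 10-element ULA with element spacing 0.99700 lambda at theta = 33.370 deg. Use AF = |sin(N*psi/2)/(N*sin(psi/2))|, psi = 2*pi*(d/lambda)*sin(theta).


psi = 2*pi*0.99700*sin(33.370 deg) = 3.445657 rad
AF = |sin(10*3.445657/2) / (10*sin(3.445657/2))| = 0.1010

0.1010
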